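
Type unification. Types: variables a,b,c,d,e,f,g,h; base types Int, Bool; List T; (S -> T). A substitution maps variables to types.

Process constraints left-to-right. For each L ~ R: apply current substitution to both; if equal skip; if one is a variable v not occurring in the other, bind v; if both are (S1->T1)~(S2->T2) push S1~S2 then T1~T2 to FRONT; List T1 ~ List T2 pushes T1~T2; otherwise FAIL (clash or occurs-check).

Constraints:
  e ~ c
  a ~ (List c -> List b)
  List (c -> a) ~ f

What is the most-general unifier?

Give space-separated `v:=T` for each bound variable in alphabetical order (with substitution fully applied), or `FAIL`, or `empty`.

step 1: unify e ~ c  [subst: {-} | 2 pending]
  bind e := c
step 2: unify a ~ (List c -> List b)  [subst: {e:=c} | 1 pending]
  bind a := (List c -> List b)
step 3: unify List (c -> (List c -> List b)) ~ f  [subst: {e:=c, a:=(List c -> List b)} | 0 pending]
  bind f := List (c -> (List c -> List b))

Answer: a:=(List c -> List b) e:=c f:=List (c -> (List c -> List b))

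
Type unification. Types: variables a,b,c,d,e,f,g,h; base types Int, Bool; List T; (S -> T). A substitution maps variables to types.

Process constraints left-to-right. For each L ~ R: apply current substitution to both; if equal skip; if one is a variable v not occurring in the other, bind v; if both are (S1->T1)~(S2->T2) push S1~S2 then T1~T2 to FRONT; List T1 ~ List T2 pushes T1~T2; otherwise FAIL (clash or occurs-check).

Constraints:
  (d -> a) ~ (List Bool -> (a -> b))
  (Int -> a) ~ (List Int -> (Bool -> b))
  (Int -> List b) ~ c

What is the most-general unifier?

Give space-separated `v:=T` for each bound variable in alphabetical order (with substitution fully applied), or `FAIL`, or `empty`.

step 1: unify (d -> a) ~ (List Bool -> (a -> b))  [subst: {-} | 2 pending]
  -> decompose arrow: push d~List Bool, a~(a -> b)
step 2: unify d ~ List Bool  [subst: {-} | 3 pending]
  bind d := List Bool
step 3: unify a ~ (a -> b)  [subst: {d:=List Bool} | 2 pending]
  occurs-check fail: a in (a -> b)

Answer: FAIL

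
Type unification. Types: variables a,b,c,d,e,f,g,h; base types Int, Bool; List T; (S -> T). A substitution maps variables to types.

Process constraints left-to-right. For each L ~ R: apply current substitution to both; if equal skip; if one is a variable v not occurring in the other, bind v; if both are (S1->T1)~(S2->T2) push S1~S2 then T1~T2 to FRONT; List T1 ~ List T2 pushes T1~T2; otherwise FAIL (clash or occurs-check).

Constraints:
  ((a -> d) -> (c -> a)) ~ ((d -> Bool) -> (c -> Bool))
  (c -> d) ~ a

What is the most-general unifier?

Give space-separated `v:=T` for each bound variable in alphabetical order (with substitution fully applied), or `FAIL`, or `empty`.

step 1: unify ((a -> d) -> (c -> a)) ~ ((d -> Bool) -> (c -> Bool))  [subst: {-} | 1 pending]
  -> decompose arrow: push (a -> d)~(d -> Bool), (c -> a)~(c -> Bool)
step 2: unify (a -> d) ~ (d -> Bool)  [subst: {-} | 2 pending]
  -> decompose arrow: push a~d, d~Bool
step 3: unify a ~ d  [subst: {-} | 3 pending]
  bind a := d
step 4: unify d ~ Bool  [subst: {a:=d} | 2 pending]
  bind d := Bool
step 5: unify (c -> Bool) ~ (c -> Bool)  [subst: {a:=d, d:=Bool} | 1 pending]
  -> identical, skip
step 6: unify (c -> Bool) ~ Bool  [subst: {a:=d, d:=Bool} | 0 pending]
  clash: (c -> Bool) vs Bool

Answer: FAIL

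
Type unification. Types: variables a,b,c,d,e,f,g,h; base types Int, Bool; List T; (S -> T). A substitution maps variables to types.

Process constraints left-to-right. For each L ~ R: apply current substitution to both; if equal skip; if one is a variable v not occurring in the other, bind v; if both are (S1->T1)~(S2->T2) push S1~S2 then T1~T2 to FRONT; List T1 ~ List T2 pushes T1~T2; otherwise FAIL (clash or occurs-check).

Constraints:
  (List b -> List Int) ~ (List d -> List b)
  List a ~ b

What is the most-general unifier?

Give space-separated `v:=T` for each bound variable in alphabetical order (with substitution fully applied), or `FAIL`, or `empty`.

step 1: unify (List b -> List Int) ~ (List d -> List b)  [subst: {-} | 1 pending]
  -> decompose arrow: push List b~List d, List Int~List b
step 2: unify List b ~ List d  [subst: {-} | 2 pending]
  -> decompose List: push b~d
step 3: unify b ~ d  [subst: {-} | 2 pending]
  bind b := d
step 4: unify List Int ~ List d  [subst: {b:=d} | 1 pending]
  -> decompose List: push Int~d
step 5: unify Int ~ d  [subst: {b:=d} | 1 pending]
  bind d := Int
step 6: unify List a ~ Int  [subst: {b:=d, d:=Int} | 0 pending]
  clash: List a vs Int

Answer: FAIL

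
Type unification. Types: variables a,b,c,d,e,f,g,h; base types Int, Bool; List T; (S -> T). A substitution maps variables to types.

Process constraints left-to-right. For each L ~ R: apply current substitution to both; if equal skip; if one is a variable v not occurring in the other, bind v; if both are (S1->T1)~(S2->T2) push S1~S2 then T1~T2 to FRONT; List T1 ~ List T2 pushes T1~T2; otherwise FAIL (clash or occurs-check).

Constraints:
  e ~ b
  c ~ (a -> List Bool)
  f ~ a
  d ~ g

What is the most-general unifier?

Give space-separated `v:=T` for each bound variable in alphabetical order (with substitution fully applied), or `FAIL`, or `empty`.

Answer: c:=(a -> List Bool) d:=g e:=b f:=a

Derivation:
step 1: unify e ~ b  [subst: {-} | 3 pending]
  bind e := b
step 2: unify c ~ (a -> List Bool)  [subst: {e:=b} | 2 pending]
  bind c := (a -> List Bool)
step 3: unify f ~ a  [subst: {e:=b, c:=(a -> List Bool)} | 1 pending]
  bind f := a
step 4: unify d ~ g  [subst: {e:=b, c:=(a -> List Bool), f:=a} | 0 pending]
  bind d := g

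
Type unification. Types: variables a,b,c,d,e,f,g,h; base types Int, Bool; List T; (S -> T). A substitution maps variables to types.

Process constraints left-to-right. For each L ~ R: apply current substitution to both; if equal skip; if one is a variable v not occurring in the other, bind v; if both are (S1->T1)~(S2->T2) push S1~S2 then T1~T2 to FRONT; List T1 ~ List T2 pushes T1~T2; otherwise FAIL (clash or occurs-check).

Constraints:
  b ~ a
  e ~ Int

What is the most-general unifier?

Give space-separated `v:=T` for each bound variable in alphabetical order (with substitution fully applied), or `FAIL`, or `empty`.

step 1: unify b ~ a  [subst: {-} | 1 pending]
  bind b := a
step 2: unify e ~ Int  [subst: {b:=a} | 0 pending]
  bind e := Int

Answer: b:=a e:=Int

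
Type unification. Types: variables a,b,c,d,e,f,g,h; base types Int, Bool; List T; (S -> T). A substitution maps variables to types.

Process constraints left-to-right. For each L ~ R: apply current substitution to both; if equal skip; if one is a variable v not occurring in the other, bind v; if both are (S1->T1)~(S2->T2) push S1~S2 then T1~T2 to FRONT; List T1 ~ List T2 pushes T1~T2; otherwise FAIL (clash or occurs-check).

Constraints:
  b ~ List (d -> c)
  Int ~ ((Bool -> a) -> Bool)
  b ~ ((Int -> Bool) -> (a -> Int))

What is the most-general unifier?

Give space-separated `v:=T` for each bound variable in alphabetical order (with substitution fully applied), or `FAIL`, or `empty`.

Answer: FAIL

Derivation:
step 1: unify b ~ List (d -> c)  [subst: {-} | 2 pending]
  bind b := List (d -> c)
step 2: unify Int ~ ((Bool -> a) -> Bool)  [subst: {b:=List (d -> c)} | 1 pending]
  clash: Int vs ((Bool -> a) -> Bool)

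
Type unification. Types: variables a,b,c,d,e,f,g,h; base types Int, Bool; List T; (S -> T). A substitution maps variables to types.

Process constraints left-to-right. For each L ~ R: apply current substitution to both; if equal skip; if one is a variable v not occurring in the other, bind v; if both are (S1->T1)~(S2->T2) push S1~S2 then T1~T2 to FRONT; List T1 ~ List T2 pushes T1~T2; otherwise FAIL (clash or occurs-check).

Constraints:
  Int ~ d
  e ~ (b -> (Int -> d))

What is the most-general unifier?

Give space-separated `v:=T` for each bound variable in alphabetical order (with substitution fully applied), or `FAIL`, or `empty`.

step 1: unify Int ~ d  [subst: {-} | 1 pending]
  bind d := Int
step 2: unify e ~ (b -> (Int -> Int))  [subst: {d:=Int} | 0 pending]
  bind e := (b -> (Int -> Int))

Answer: d:=Int e:=(b -> (Int -> Int))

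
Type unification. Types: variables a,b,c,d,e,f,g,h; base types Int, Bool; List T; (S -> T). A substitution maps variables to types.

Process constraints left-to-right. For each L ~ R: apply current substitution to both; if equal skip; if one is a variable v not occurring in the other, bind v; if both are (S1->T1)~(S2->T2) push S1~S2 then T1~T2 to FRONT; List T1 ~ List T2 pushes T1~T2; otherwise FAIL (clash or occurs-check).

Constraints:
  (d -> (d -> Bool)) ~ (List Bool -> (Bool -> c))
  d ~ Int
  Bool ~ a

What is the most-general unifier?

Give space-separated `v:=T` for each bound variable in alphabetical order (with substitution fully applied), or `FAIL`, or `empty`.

step 1: unify (d -> (d -> Bool)) ~ (List Bool -> (Bool -> c))  [subst: {-} | 2 pending]
  -> decompose arrow: push d~List Bool, (d -> Bool)~(Bool -> c)
step 2: unify d ~ List Bool  [subst: {-} | 3 pending]
  bind d := List Bool
step 3: unify (List Bool -> Bool) ~ (Bool -> c)  [subst: {d:=List Bool} | 2 pending]
  -> decompose arrow: push List Bool~Bool, Bool~c
step 4: unify List Bool ~ Bool  [subst: {d:=List Bool} | 3 pending]
  clash: List Bool vs Bool

Answer: FAIL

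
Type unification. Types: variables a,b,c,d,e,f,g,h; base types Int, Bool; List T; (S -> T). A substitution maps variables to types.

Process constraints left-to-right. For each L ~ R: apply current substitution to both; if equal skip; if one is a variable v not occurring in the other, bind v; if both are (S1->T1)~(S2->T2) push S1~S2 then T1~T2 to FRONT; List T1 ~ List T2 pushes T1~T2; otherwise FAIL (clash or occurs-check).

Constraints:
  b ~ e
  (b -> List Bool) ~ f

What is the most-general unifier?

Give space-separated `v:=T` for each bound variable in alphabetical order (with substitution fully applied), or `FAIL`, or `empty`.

Answer: b:=e f:=(e -> List Bool)

Derivation:
step 1: unify b ~ e  [subst: {-} | 1 pending]
  bind b := e
step 2: unify (e -> List Bool) ~ f  [subst: {b:=e} | 0 pending]
  bind f := (e -> List Bool)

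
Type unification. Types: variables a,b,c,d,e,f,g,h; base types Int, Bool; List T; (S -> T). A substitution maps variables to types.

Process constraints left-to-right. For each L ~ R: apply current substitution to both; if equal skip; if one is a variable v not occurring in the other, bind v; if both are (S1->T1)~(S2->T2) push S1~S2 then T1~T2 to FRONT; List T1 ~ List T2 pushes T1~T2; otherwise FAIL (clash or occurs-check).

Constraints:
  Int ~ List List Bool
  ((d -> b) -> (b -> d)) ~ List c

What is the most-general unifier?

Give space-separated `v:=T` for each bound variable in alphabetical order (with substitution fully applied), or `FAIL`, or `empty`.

Answer: FAIL

Derivation:
step 1: unify Int ~ List List Bool  [subst: {-} | 1 pending]
  clash: Int vs List List Bool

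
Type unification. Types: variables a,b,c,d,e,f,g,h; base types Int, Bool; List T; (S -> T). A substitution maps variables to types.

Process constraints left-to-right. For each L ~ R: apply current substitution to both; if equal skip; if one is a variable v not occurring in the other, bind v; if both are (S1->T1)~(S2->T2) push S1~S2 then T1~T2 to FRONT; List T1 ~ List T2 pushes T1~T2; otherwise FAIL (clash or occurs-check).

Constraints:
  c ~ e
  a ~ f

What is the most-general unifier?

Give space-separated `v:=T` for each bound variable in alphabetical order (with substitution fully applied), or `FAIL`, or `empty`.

Answer: a:=f c:=e

Derivation:
step 1: unify c ~ e  [subst: {-} | 1 pending]
  bind c := e
step 2: unify a ~ f  [subst: {c:=e} | 0 pending]
  bind a := f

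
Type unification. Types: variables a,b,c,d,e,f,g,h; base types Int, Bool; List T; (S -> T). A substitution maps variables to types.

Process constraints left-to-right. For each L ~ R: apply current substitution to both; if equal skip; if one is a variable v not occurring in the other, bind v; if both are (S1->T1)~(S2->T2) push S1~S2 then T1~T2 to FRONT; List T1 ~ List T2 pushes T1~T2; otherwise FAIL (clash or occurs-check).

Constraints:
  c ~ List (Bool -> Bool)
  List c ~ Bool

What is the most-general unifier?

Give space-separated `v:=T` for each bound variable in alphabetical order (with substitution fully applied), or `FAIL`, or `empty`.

step 1: unify c ~ List (Bool -> Bool)  [subst: {-} | 1 pending]
  bind c := List (Bool -> Bool)
step 2: unify List List (Bool -> Bool) ~ Bool  [subst: {c:=List (Bool -> Bool)} | 0 pending]
  clash: List List (Bool -> Bool) vs Bool

Answer: FAIL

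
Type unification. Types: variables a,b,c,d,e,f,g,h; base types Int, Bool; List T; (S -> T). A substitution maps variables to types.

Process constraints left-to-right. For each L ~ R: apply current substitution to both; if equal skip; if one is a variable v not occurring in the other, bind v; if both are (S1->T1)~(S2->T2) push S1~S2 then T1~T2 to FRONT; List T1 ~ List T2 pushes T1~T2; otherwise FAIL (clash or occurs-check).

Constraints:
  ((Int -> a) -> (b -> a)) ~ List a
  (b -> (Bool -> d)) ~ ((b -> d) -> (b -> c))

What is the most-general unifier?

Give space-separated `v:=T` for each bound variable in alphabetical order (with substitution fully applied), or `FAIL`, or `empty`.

Answer: FAIL

Derivation:
step 1: unify ((Int -> a) -> (b -> a)) ~ List a  [subst: {-} | 1 pending]
  clash: ((Int -> a) -> (b -> a)) vs List a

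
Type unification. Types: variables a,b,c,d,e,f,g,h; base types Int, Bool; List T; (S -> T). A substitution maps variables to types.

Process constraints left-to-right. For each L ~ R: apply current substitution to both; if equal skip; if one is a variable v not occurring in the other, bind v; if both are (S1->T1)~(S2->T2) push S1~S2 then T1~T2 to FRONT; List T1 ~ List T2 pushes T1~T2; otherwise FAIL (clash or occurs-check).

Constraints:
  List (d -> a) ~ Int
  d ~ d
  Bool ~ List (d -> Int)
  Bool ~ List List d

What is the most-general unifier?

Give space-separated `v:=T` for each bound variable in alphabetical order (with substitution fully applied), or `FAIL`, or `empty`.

step 1: unify List (d -> a) ~ Int  [subst: {-} | 3 pending]
  clash: List (d -> a) vs Int

Answer: FAIL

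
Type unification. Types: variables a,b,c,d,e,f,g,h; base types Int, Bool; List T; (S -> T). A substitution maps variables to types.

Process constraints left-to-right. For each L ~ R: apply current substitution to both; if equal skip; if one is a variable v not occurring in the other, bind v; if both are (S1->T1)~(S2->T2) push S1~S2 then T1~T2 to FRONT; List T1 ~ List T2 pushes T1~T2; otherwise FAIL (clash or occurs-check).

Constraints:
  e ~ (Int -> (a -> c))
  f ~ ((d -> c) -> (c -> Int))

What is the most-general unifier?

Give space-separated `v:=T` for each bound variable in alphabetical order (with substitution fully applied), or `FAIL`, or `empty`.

step 1: unify e ~ (Int -> (a -> c))  [subst: {-} | 1 pending]
  bind e := (Int -> (a -> c))
step 2: unify f ~ ((d -> c) -> (c -> Int))  [subst: {e:=(Int -> (a -> c))} | 0 pending]
  bind f := ((d -> c) -> (c -> Int))

Answer: e:=(Int -> (a -> c)) f:=((d -> c) -> (c -> Int))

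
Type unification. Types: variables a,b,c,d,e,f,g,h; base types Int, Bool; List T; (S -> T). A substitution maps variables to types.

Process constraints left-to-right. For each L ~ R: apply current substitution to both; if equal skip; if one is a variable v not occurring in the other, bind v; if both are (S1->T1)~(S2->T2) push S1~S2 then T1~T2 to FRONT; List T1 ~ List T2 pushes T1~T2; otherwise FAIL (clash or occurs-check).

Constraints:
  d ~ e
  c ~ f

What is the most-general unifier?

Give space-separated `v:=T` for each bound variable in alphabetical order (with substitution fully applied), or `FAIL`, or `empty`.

Answer: c:=f d:=e

Derivation:
step 1: unify d ~ e  [subst: {-} | 1 pending]
  bind d := e
step 2: unify c ~ f  [subst: {d:=e} | 0 pending]
  bind c := f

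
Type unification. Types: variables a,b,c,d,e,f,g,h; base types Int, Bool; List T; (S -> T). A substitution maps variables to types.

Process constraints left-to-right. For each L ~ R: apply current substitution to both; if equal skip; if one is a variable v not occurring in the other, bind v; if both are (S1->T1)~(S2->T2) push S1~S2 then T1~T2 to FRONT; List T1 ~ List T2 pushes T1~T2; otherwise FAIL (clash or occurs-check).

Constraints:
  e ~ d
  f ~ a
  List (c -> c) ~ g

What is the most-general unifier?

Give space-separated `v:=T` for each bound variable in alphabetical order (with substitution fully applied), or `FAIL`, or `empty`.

step 1: unify e ~ d  [subst: {-} | 2 pending]
  bind e := d
step 2: unify f ~ a  [subst: {e:=d} | 1 pending]
  bind f := a
step 3: unify List (c -> c) ~ g  [subst: {e:=d, f:=a} | 0 pending]
  bind g := List (c -> c)

Answer: e:=d f:=a g:=List (c -> c)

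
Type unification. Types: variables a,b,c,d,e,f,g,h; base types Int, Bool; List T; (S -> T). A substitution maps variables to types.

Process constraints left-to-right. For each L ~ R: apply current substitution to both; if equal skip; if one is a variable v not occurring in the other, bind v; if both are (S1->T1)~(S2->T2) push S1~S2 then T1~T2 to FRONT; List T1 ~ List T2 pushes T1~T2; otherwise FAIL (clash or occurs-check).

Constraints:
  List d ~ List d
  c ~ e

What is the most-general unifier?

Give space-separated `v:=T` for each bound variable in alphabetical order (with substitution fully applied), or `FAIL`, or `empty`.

step 1: unify List d ~ List d  [subst: {-} | 1 pending]
  -> identical, skip
step 2: unify c ~ e  [subst: {-} | 0 pending]
  bind c := e

Answer: c:=e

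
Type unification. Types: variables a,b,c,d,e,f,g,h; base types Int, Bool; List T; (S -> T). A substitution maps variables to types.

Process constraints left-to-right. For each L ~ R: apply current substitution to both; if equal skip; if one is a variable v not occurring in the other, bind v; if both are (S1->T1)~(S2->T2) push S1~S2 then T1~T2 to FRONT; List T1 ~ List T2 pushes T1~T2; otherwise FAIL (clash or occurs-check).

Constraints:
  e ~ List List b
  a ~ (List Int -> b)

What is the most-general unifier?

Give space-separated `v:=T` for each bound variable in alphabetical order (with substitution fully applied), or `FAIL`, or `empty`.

Answer: a:=(List Int -> b) e:=List List b

Derivation:
step 1: unify e ~ List List b  [subst: {-} | 1 pending]
  bind e := List List b
step 2: unify a ~ (List Int -> b)  [subst: {e:=List List b} | 0 pending]
  bind a := (List Int -> b)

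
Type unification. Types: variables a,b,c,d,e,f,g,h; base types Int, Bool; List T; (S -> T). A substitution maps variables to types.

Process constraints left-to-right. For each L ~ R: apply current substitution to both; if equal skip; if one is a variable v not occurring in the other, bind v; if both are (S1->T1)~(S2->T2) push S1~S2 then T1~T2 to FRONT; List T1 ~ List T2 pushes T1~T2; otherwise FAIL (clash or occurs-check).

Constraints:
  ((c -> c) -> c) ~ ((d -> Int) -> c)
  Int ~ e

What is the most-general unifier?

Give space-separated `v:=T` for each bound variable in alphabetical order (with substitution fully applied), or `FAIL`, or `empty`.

step 1: unify ((c -> c) -> c) ~ ((d -> Int) -> c)  [subst: {-} | 1 pending]
  -> decompose arrow: push (c -> c)~(d -> Int), c~c
step 2: unify (c -> c) ~ (d -> Int)  [subst: {-} | 2 pending]
  -> decompose arrow: push c~d, c~Int
step 3: unify c ~ d  [subst: {-} | 3 pending]
  bind c := d
step 4: unify d ~ Int  [subst: {c:=d} | 2 pending]
  bind d := Int
step 5: unify Int ~ Int  [subst: {c:=d, d:=Int} | 1 pending]
  -> identical, skip
step 6: unify Int ~ e  [subst: {c:=d, d:=Int} | 0 pending]
  bind e := Int

Answer: c:=Int d:=Int e:=Int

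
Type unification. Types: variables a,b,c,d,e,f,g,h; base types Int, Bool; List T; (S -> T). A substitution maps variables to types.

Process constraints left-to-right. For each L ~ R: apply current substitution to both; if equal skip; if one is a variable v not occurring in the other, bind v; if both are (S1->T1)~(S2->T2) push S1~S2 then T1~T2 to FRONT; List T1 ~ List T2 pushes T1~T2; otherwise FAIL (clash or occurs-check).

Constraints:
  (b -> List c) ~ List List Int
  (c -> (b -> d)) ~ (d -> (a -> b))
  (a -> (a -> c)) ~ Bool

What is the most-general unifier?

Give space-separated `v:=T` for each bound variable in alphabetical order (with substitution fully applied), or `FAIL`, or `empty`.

step 1: unify (b -> List c) ~ List List Int  [subst: {-} | 2 pending]
  clash: (b -> List c) vs List List Int

Answer: FAIL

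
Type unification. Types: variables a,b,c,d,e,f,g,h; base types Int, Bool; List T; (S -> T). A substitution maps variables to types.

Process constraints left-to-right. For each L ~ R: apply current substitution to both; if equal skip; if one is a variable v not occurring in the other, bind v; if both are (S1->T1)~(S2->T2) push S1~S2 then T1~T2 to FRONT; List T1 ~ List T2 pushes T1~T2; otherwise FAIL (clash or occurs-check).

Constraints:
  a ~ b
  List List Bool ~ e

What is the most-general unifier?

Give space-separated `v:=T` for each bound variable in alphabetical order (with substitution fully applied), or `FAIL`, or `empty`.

Answer: a:=b e:=List List Bool

Derivation:
step 1: unify a ~ b  [subst: {-} | 1 pending]
  bind a := b
step 2: unify List List Bool ~ e  [subst: {a:=b} | 0 pending]
  bind e := List List Bool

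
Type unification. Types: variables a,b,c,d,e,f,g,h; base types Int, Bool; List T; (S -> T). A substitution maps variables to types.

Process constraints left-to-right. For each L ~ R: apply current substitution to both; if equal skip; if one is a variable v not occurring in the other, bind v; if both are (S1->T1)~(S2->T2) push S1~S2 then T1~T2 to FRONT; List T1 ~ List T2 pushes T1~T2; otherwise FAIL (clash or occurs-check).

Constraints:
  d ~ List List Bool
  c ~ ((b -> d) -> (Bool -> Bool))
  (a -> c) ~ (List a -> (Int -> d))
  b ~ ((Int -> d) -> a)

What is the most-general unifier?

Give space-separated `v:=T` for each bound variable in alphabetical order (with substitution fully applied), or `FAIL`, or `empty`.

step 1: unify d ~ List List Bool  [subst: {-} | 3 pending]
  bind d := List List Bool
step 2: unify c ~ ((b -> List List Bool) -> (Bool -> Bool))  [subst: {d:=List List Bool} | 2 pending]
  bind c := ((b -> List List Bool) -> (Bool -> Bool))
step 3: unify (a -> ((b -> List List Bool) -> (Bool -> Bool))) ~ (List a -> (Int -> List List Bool))  [subst: {d:=List List Bool, c:=((b -> List List Bool) -> (Bool -> Bool))} | 1 pending]
  -> decompose arrow: push a~List a, ((b -> List List Bool) -> (Bool -> Bool))~(Int -> List List Bool)
step 4: unify a ~ List a  [subst: {d:=List List Bool, c:=((b -> List List Bool) -> (Bool -> Bool))} | 2 pending]
  occurs-check fail: a in List a

Answer: FAIL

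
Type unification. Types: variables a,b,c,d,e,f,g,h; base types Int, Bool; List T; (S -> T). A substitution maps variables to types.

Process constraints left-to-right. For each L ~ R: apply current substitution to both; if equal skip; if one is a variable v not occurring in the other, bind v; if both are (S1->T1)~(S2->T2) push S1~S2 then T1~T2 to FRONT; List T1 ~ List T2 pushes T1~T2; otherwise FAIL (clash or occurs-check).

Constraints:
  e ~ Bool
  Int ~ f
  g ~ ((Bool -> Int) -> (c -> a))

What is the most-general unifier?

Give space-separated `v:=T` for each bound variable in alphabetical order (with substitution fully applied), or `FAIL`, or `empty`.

step 1: unify e ~ Bool  [subst: {-} | 2 pending]
  bind e := Bool
step 2: unify Int ~ f  [subst: {e:=Bool} | 1 pending]
  bind f := Int
step 3: unify g ~ ((Bool -> Int) -> (c -> a))  [subst: {e:=Bool, f:=Int} | 0 pending]
  bind g := ((Bool -> Int) -> (c -> a))

Answer: e:=Bool f:=Int g:=((Bool -> Int) -> (c -> a))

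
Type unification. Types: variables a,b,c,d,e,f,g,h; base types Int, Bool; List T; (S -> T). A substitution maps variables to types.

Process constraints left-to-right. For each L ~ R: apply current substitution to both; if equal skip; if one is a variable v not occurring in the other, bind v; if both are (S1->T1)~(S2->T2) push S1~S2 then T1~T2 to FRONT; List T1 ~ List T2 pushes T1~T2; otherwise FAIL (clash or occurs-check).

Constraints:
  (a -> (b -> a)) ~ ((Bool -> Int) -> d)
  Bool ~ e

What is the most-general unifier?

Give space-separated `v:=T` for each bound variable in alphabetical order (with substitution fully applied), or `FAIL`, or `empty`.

step 1: unify (a -> (b -> a)) ~ ((Bool -> Int) -> d)  [subst: {-} | 1 pending]
  -> decompose arrow: push a~(Bool -> Int), (b -> a)~d
step 2: unify a ~ (Bool -> Int)  [subst: {-} | 2 pending]
  bind a := (Bool -> Int)
step 3: unify (b -> (Bool -> Int)) ~ d  [subst: {a:=(Bool -> Int)} | 1 pending]
  bind d := (b -> (Bool -> Int))
step 4: unify Bool ~ e  [subst: {a:=(Bool -> Int), d:=(b -> (Bool -> Int))} | 0 pending]
  bind e := Bool

Answer: a:=(Bool -> Int) d:=(b -> (Bool -> Int)) e:=Bool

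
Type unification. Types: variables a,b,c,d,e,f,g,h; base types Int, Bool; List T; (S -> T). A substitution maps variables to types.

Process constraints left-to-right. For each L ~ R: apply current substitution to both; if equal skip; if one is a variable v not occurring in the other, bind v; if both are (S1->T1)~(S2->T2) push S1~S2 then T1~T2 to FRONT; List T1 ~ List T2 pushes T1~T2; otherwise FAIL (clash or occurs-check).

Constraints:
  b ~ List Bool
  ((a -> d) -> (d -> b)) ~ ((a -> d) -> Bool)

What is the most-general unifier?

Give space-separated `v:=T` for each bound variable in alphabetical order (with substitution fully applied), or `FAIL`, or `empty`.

Answer: FAIL

Derivation:
step 1: unify b ~ List Bool  [subst: {-} | 1 pending]
  bind b := List Bool
step 2: unify ((a -> d) -> (d -> List Bool)) ~ ((a -> d) -> Bool)  [subst: {b:=List Bool} | 0 pending]
  -> decompose arrow: push (a -> d)~(a -> d), (d -> List Bool)~Bool
step 3: unify (a -> d) ~ (a -> d)  [subst: {b:=List Bool} | 1 pending]
  -> identical, skip
step 4: unify (d -> List Bool) ~ Bool  [subst: {b:=List Bool} | 0 pending]
  clash: (d -> List Bool) vs Bool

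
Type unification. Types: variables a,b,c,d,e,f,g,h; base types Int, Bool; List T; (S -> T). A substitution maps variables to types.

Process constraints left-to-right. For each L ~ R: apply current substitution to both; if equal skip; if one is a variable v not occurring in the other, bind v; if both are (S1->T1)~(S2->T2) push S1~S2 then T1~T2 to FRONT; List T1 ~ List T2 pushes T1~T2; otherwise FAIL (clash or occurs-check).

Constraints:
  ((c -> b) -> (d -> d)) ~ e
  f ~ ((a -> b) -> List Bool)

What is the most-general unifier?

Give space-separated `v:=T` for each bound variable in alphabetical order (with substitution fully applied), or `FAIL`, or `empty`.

Answer: e:=((c -> b) -> (d -> d)) f:=((a -> b) -> List Bool)

Derivation:
step 1: unify ((c -> b) -> (d -> d)) ~ e  [subst: {-} | 1 pending]
  bind e := ((c -> b) -> (d -> d))
step 2: unify f ~ ((a -> b) -> List Bool)  [subst: {e:=((c -> b) -> (d -> d))} | 0 pending]
  bind f := ((a -> b) -> List Bool)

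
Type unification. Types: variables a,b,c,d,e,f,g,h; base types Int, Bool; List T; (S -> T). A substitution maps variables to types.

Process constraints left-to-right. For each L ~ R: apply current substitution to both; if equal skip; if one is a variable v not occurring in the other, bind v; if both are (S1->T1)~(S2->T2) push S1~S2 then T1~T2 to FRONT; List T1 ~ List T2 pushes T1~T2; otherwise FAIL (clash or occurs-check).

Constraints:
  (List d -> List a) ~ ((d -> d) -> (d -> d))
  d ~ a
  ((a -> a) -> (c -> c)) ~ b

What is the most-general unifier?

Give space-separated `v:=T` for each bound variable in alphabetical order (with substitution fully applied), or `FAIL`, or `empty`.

step 1: unify (List d -> List a) ~ ((d -> d) -> (d -> d))  [subst: {-} | 2 pending]
  -> decompose arrow: push List d~(d -> d), List a~(d -> d)
step 2: unify List d ~ (d -> d)  [subst: {-} | 3 pending]
  clash: List d vs (d -> d)

Answer: FAIL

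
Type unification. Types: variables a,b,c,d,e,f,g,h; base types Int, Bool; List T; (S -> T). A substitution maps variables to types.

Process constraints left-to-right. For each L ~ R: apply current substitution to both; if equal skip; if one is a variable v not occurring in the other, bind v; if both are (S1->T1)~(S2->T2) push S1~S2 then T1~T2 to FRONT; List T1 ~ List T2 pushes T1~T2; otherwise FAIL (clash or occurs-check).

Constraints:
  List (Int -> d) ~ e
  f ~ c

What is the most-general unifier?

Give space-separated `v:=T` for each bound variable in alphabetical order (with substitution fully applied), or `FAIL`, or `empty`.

Answer: e:=List (Int -> d) f:=c

Derivation:
step 1: unify List (Int -> d) ~ e  [subst: {-} | 1 pending]
  bind e := List (Int -> d)
step 2: unify f ~ c  [subst: {e:=List (Int -> d)} | 0 pending]
  bind f := c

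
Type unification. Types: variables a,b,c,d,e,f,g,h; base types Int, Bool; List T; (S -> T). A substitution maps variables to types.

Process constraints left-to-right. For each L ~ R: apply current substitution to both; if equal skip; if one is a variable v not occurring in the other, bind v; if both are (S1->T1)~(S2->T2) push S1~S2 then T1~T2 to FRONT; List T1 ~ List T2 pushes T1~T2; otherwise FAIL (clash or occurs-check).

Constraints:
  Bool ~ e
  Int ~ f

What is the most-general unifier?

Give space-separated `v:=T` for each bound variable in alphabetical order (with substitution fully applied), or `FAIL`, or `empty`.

step 1: unify Bool ~ e  [subst: {-} | 1 pending]
  bind e := Bool
step 2: unify Int ~ f  [subst: {e:=Bool} | 0 pending]
  bind f := Int

Answer: e:=Bool f:=Int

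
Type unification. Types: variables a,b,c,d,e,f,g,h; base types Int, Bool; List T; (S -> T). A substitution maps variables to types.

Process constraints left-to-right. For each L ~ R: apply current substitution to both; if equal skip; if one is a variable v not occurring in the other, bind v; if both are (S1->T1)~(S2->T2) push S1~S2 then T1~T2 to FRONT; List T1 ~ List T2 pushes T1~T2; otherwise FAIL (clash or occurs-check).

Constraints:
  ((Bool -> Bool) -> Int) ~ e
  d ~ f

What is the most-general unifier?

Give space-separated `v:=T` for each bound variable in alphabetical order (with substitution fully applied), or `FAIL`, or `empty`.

Answer: d:=f e:=((Bool -> Bool) -> Int)

Derivation:
step 1: unify ((Bool -> Bool) -> Int) ~ e  [subst: {-} | 1 pending]
  bind e := ((Bool -> Bool) -> Int)
step 2: unify d ~ f  [subst: {e:=((Bool -> Bool) -> Int)} | 0 pending]
  bind d := f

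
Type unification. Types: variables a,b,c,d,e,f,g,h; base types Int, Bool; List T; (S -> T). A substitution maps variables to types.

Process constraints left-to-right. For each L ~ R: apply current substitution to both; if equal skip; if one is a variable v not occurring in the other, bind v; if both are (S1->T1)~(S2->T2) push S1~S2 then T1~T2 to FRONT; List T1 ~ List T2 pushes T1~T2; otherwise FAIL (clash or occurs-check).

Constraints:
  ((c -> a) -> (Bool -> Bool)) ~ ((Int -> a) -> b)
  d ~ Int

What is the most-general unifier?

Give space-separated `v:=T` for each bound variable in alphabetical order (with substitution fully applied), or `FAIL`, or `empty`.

Answer: b:=(Bool -> Bool) c:=Int d:=Int

Derivation:
step 1: unify ((c -> a) -> (Bool -> Bool)) ~ ((Int -> a) -> b)  [subst: {-} | 1 pending]
  -> decompose arrow: push (c -> a)~(Int -> a), (Bool -> Bool)~b
step 2: unify (c -> a) ~ (Int -> a)  [subst: {-} | 2 pending]
  -> decompose arrow: push c~Int, a~a
step 3: unify c ~ Int  [subst: {-} | 3 pending]
  bind c := Int
step 4: unify a ~ a  [subst: {c:=Int} | 2 pending]
  -> identical, skip
step 5: unify (Bool -> Bool) ~ b  [subst: {c:=Int} | 1 pending]
  bind b := (Bool -> Bool)
step 6: unify d ~ Int  [subst: {c:=Int, b:=(Bool -> Bool)} | 0 pending]
  bind d := Int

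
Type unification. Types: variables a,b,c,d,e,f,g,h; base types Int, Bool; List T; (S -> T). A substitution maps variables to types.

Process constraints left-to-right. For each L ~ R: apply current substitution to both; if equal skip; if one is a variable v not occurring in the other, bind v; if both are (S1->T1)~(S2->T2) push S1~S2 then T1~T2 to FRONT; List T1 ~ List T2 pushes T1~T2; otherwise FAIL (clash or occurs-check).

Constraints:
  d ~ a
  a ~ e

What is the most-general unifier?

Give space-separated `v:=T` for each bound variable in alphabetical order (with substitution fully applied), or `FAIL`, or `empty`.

Answer: a:=e d:=e

Derivation:
step 1: unify d ~ a  [subst: {-} | 1 pending]
  bind d := a
step 2: unify a ~ e  [subst: {d:=a} | 0 pending]
  bind a := e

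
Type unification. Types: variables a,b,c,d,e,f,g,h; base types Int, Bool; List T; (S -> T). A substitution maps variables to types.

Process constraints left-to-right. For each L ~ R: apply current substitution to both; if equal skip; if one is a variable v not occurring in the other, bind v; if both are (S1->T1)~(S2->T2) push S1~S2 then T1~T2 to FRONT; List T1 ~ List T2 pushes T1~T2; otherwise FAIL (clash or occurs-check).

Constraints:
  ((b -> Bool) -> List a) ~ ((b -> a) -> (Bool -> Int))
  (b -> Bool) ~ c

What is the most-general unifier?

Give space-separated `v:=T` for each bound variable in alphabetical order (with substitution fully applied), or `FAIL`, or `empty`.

step 1: unify ((b -> Bool) -> List a) ~ ((b -> a) -> (Bool -> Int))  [subst: {-} | 1 pending]
  -> decompose arrow: push (b -> Bool)~(b -> a), List a~(Bool -> Int)
step 2: unify (b -> Bool) ~ (b -> a)  [subst: {-} | 2 pending]
  -> decompose arrow: push b~b, Bool~a
step 3: unify b ~ b  [subst: {-} | 3 pending]
  -> identical, skip
step 4: unify Bool ~ a  [subst: {-} | 2 pending]
  bind a := Bool
step 5: unify List Bool ~ (Bool -> Int)  [subst: {a:=Bool} | 1 pending]
  clash: List Bool vs (Bool -> Int)

Answer: FAIL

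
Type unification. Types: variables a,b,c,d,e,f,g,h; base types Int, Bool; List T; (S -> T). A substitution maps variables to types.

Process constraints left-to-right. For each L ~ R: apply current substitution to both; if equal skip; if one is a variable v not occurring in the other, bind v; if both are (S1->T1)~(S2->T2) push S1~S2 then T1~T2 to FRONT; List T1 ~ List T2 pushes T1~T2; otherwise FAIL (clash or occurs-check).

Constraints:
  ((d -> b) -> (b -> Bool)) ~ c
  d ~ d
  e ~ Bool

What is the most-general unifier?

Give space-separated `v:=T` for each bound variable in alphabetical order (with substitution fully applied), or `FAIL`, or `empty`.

Answer: c:=((d -> b) -> (b -> Bool)) e:=Bool

Derivation:
step 1: unify ((d -> b) -> (b -> Bool)) ~ c  [subst: {-} | 2 pending]
  bind c := ((d -> b) -> (b -> Bool))
step 2: unify d ~ d  [subst: {c:=((d -> b) -> (b -> Bool))} | 1 pending]
  -> identical, skip
step 3: unify e ~ Bool  [subst: {c:=((d -> b) -> (b -> Bool))} | 0 pending]
  bind e := Bool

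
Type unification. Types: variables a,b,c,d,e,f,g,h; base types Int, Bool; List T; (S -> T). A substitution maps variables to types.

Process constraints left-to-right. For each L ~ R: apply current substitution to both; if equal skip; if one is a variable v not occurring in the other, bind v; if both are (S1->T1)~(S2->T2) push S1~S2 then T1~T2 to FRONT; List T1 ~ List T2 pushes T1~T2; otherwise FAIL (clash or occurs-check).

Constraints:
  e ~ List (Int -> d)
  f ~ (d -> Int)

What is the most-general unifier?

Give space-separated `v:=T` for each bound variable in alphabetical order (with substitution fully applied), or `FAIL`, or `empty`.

Answer: e:=List (Int -> d) f:=(d -> Int)

Derivation:
step 1: unify e ~ List (Int -> d)  [subst: {-} | 1 pending]
  bind e := List (Int -> d)
step 2: unify f ~ (d -> Int)  [subst: {e:=List (Int -> d)} | 0 pending]
  bind f := (d -> Int)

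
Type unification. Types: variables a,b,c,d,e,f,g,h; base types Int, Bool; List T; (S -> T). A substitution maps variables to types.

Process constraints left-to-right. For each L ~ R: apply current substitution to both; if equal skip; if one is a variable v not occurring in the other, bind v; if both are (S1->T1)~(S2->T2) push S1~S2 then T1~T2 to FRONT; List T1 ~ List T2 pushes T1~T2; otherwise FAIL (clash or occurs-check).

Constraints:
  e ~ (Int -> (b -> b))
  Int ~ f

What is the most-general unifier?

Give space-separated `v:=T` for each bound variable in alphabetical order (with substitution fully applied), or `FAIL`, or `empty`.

Answer: e:=(Int -> (b -> b)) f:=Int

Derivation:
step 1: unify e ~ (Int -> (b -> b))  [subst: {-} | 1 pending]
  bind e := (Int -> (b -> b))
step 2: unify Int ~ f  [subst: {e:=(Int -> (b -> b))} | 0 pending]
  bind f := Int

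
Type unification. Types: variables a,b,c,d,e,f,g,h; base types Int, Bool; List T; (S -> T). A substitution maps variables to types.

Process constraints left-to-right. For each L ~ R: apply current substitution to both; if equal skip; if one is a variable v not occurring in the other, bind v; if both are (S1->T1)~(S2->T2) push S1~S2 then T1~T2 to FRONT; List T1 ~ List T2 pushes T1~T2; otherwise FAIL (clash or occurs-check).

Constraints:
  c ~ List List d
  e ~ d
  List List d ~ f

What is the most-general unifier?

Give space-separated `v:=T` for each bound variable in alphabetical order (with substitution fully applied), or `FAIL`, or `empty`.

step 1: unify c ~ List List d  [subst: {-} | 2 pending]
  bind c := List List d
step 2: unify e ~ d  [subst: {c:=List List d} | 1 pending]
  bind e := d
step 3: unify List List d ~ f  [subst: {c:=List List d, e:=d} | 0 pending]
  bind f := List List d

Answer: c:=List List d e:=d f:=List List d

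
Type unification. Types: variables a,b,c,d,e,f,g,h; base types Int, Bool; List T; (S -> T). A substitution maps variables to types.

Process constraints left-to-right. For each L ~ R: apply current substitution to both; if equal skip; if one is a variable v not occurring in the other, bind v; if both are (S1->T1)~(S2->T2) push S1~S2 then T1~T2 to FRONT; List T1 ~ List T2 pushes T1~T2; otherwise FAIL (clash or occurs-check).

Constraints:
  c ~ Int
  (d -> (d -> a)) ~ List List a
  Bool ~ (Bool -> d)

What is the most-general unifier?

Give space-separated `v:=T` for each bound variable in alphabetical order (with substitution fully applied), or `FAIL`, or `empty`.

step 1: unify c ~ Int  [subst: {-} | 2 pending]
  bind c := Int
step 2: unify (d -> (d -> a)) ~ List List a  [subst: {c:=Int} | 1 pending]
  clash: (d -> (d -> a)) vs List List a

Answer: FAIL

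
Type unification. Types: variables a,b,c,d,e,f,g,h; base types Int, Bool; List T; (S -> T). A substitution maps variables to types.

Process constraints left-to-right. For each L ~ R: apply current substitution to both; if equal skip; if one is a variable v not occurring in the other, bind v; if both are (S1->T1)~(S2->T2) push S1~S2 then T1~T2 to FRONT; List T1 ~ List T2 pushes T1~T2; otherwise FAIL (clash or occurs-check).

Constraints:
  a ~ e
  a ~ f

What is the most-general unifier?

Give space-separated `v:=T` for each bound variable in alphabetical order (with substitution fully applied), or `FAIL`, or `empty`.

Answer: a:=f e:=f

Derivation:
step 1: unify a ~ e  [subst: {-} | 1 pending]
  bind a := e
step 2: unify e ~ f  [subst: {a:=e} | 0 pending]
  bind e := f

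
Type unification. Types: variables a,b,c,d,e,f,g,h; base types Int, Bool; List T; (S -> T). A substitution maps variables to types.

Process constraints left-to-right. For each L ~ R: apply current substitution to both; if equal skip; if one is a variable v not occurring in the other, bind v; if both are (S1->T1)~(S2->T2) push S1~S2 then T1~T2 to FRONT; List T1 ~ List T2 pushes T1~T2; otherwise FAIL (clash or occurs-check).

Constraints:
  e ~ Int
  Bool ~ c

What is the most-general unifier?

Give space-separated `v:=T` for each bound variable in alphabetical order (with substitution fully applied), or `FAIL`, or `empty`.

Answer: c:=Bool e:=Int

Derivation:
step 1: unify e ~ Int  [subst: {-} | 1 pending]
  bind e := Int
step 2: unify Bool ~ c  [subst: {e:=Int} | 0 pending]
  bind c := Bool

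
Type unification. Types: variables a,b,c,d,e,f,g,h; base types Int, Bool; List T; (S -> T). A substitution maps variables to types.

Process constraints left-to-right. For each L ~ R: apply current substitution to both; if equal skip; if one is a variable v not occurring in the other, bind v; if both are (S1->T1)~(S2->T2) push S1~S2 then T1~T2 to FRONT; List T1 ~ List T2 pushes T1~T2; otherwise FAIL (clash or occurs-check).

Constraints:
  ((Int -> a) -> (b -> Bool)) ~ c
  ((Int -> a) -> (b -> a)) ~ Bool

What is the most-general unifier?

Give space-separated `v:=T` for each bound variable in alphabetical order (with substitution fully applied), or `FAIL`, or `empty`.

step 1: unify ((Int -> a) -> (b -> Bool)) ~ c  [subst: {-} | 1 pending]
  bind c := ((Int -> a) -> (b -> Bool))
step 2: unify ((Int -> a) -> (b -> a)) ~ Bool  [subst: {c:=((Int -> a) -> (b -> Bool))} | 0 pending]
  clash: ((Int -> a) -> (b -> a)) vs Bool

Answer: FAIL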